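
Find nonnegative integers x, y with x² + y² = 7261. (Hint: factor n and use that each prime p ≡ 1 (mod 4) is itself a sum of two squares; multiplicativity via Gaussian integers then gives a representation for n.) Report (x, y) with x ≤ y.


Step 1: Factor n = 7261 = 53 · 137.
Step 2: Check the mod-4 condition on each prime factor: 53 ≡ 1 (mod 4), exponent 1; 137 ≡ 1 (mod 4), exponent 1.
All primes ≡ 3 (mod 4) appear to even exponent (or don't appear), so by the two-squares theorem n IS expressible as a sum of two squares.
Step 3: Build a representation. Here n = 53 · 137 is a product of primes ≡ 1 (mod 4). Each prime p ≡ 1 (mod 4) is itself a sum of two squares; find a² by testing p − a² for a perfect square:
  53: 53 − 1² = 52, 53 − 2² = 49 = 7² ⇒ 53 = 2² + 7².
  137: 137 − 1² = 136, 137 − 2² = 133, 137 − 3² = 128, 137 − 4² = 121 = 11² ⇒ 137 = 4² + 11².
  Combine using the Brahmagupta–Fibonacci identity (a² + b²)(c² + d²) = (ac − bd)² + (ad + bc)² = (ac + bd)² + (ad − bc)²:
  53 · 137 = 7261: from (2² + 7²)(4² + 11²), take (2·4 − 7·11, 2·11 + 7·4) = (8 − 77, 22 + 28) = (-69, 50); dropping signs (only squares matter) gives (69, 50); check 69² + 50² = 4761 + 2500 = 7261 ✓.
Step 4: Order so x ≤ y and verify: 50² + 69² = 2500 + 4761 = 7261 = n. ✓

n = 7261 = 50² + 69² (one valid representation with x ≤ y).


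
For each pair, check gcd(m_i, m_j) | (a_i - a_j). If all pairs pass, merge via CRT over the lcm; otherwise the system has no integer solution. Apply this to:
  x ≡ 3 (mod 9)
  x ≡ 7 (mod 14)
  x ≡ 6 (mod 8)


Moduli 9, 14, 8 are not pairwise coprime, so CRT works modulo lcm(m_i) when all pairwise compatibility conditions hold.
Pairwise compatibility: gcd(m_i, m_j) must divide a_i - a_j for every pair.
Merge one congruence at a time:
  Start: x ≡ 3 (mod 9).
  Combine with x ≡ 7 (mod 14): gcd(9, 14) = 1; 7 - 3 = 4, which IS divisible by 1, so compatible.
    Write x = 3 + 9·t and substitute into x ≡ 7 (mod 14): 9·t ≡ 7 − 3 = 4 (mod 14).
    The inverse of 9 mod 14 is 11 (since 9·11 = 99 = 7·14 + 1), so t ≡ 11·4 = 44 ≡ 2 (mod 14).
    Then x = 3 + 9·2 = 21, valid modulo lcm(9, 14) = 126: x ≡ 21 (mod 126).
  Combine with x ≡ 6 (mod 8): gcd(126, 8) = 2, and 6 - 21 = -15 is NOT divisible by 2.
    ⇒ system is inconsistent (no integer solution).

No solution (the system is inconsistent).


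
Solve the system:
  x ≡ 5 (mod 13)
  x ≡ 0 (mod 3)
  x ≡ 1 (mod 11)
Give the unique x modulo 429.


Moduli 13, 3, 11 are pairwise coprime; by CRT there is a unique solution modulo M = 13 · 3 · 11 = 429.
Solve pairwise, accumulating the modulus:
  Start with x ≡ 5 (mod 13).
  Combine with x ≡ 0 (mod 3): since gcd(13, 3) = 1, we get a unique residue mod 39.
    Write x = 5 + 13·t and substitute into x ≡ 0 (mod 3): 13·t ≡ 0 − 5 = -5 (mod 3).
    Reduce coefficients mod 3: 1·t ≡ 1 (mod 3).
    So t ≡ 1 (mod 3).
    Then x = 5 + 13·1 = 18, valid modulo lcm(13, 3) = 39: x ≡ 18 (mod 39).
  Combine with x ≡ 1 (mod 11): since gcd(39, 11) = 1, we get a unique residue mod 429.
    Write x = 18 + 39·t and substitute into x ≡ 1 (mod 11): 39·t ≡ 1 − 18 = -17 (mod 11).
    Reduce coefficients mod 11: 6·t ≡ 5 (mod 11).
    The inverse of 6 mod 11 is 2 (since 6·2 = 12 = 1·11 + 1), so t ≡ 2·5 = 10 ≡ 10 (mod 11).
    Then x = 18 + 39·10 = 408, valid modulo lcm(39, 11) = 429: x ≡ 408 (mod 429).
Verify: 408 mod 13 = 5 ✓, 408 mod 3 = 0 ✓, 408 mod 11 = 1 ✓.

x ≡ 408 (mod 429).


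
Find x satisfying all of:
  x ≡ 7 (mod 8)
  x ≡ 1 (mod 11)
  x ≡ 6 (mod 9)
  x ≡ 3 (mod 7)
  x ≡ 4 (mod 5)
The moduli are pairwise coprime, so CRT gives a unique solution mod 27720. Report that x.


Product of moduli M = 8 · 11 · 9 · 7 · 5 = 27720.
Merge one congruence at a time:
  Start: x ≡ 7 (mod 8).
  Combine with x ≡ 1 (mod 11); new modulus lcm = 88.
    Write x = 7 + 8·t and substitute into x ≡ 1 (mod 11): 8·t ≡ 1 − 7 = -6 (mod 11).
    Reduce coefficients mod 11: 8·t ≡ 5 (mod 11).
    The inverse of 8 mod 11 is 7 (since 8·7 = 56 = 5·11 + 1), so t ≡ 7·5 = 35 ≡ 2 (mod 11).
    Then x = 7 + 8·2 = 23, valid modulo lcm(8, 11) = 88: x ≡ 23 (mod 88).
  Combine with x ≡ 6 (mod 9); new modulus lcm = 792.
    Write x = 23 + 88·t and substitute into x ≡ 6 (mod 9): 88·t ≡ 6 − 23 = -17 (mod 9).
    Reduce coefficients mod 9: 7·t ≡ 1 (mod 9).
    The inverse of 7 mod 9 is 4 (since 7·4 = 28 = 3·9 + 1), so t ≡ 4·1 = 4 ≡ 4 (mod 9).
    Then x = 23 + 88·4 = 375, valid modulo lcm(88, 9) = 792: x ≡ 375 (mod 792).
  Combine with x ≡ 3 (mod 7); new modulus lcm = 5544.
    Write x = 375 + 792·t and substitute into x ≡ 3 (mod 7): 792·t ≡ 3 − 375 = -372 (mod 7).
    Reduce coefficients mod 7: 1·t ≡ 6 (mod 7).
    So t ≡ 6 (mod 7).
    Then x = 375 + 792·6 = 5127, valid modulo lcm(792, 7) = 5544: x ≡ 5127 (mod 5544).
  Combine with x ≡ 4 (mod 5); new modulus lcm = 27720.
    Write x = 5127 + 5544·t and substitute into x ≡ 4 (mod 5): 5544·t ≡ 4 − 5127 = -5123 (mod 5).
    Reduce coefficients mod 5: 4·t ≡ 2 (mod 5).
    The inverse of 4 mod 5 is 4 (since 4·4 = 16 = 3·5 + 1), so t ≡ 4·2 = 8 ≡ 3 (mod 5).
    Then x = 5127 + 5544·3 = 21759, valid modulo lcm(5544, 5) = 27720: x ≡ 21759 (mod 27720).
Verify against each original: 21759 mod 8 = 7, 21759 mod 11 = 1, 21759 mod 9 = 6, 21759 mod 7 = 3, 21759 mod 5 = 4.

x ≡ 21759 (mod 27720).


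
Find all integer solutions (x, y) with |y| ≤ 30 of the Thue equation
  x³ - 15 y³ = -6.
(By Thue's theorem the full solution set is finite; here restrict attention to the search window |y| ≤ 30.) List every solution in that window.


The equation is x³ - 15y³ = -6. For fixed y, x³ = 15·y³ − 6, so a solution requires the RHS to be a perfect cube.
Strategy: iterate y from -30 to 30, compute RHS = 15·y³ − 6, and check whether it is a (positive or negative) perfect cube.
Check small values of y:
  y = 0: RHS = -6 is not a perfect cube.
  y = 1: RHS = 9 is not a perfect cube.
  y = -1: RHS = -21 is not a perfect cube.
  y = 2: RHS = 114 is not a perfect cube.
  y = -2: RHS = -126 is not a perfect cube.
  y = 3: RHS = 399 is not a perfect cube.
  y = -3: RHS = -411 is not a perfect cube.
Continuing the search up to |y| = 30 finds no solutions either.
No (x, y) in the scanned range satisfies the equation.

No integer solutions with |y| ≤ 30.


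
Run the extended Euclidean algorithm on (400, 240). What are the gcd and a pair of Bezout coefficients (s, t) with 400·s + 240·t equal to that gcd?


Euclidean algorithm on (400, 240) — divide until remainder is 0:
  400 = 1 · 240 + 160
  240 = 1 · 160 + 80
  160 = 2 · 80 + 0
gcd(400, 240) = 80.
Track Bezout coefficients alongside the remainders: start with r₀ = 400 = a·1 + b·0 (s = 1, t = 0) and r₁ = 240 = a·0 + b·1 (s = 0, t = 1); each new remainder r_{k+1} = r_{k-1} − q_k·r_k inherits s_{k+1} = s_{k-1} − q_k·s_k, t_{k+1} = t_{k-1} − q_k·t_k, so r_k = a·s_k + b·t_k at every step:
  q = 1: r = 160, s = 1 − 1·0 = 1, t = 0 − 1·1 = -1  (check: 400·1 + 240·(-1) = 160)
  q = 1: r = 80, s = 0 − 1·1 = -1, t = 1 − 1·(-1) = 2  (check: 400·(-1) + 240·2 = 80)
The row with r = 80 (the gcd) gives the Bezout coefficients s = -1, t = 2.
Result: 400 · (-1) + 240 · (2) = 80.

gcd(400, 240) = 80; s = -1, t = 2 (check: 400·(-1) + 240·2 = 80).


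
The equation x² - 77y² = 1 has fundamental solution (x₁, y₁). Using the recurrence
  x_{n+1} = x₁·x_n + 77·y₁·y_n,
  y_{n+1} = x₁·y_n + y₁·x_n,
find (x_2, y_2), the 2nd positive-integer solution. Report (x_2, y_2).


Step 1: Find the fundamental solution (x₁, y₁) of x² - 77y² = 1.
  Expand √77 as a continued fraction. a₀ = ⌊√77⌋ = 8; iterate m_{k+1} = d_k·a_k − m_k, d_{k+1} = (77 − m_{k+1}²)/d_k, a_{k+1} = ⌊(a₀ + m_{k+1})/d_{k+1}⌋ (starting m₀ = 0, d₀ = 1), with convergents p_k = a_k·p_{k-1} + p_{k-2}, q_k = a_k·q_{k-1} + q_{k-2} (p₋₁ = 1, q₋₁ = 0):
  k = 0: a₀ = 8; p₀/q₀ = 8/1; p₀² − 77·q₀² = 64 − 77 = -13.
  k = 1: m = 8, d = 13, a = ⌊(8 + 8)/13⌋ = 1; p/q = (1·8 + 1)/(1·1 + 0) = 9/1; p² − 77·q² = 81 − 77 = 4.
  k = 2: m = 5, d = 4, a = ⌊(8 + 5)/4⌋ = 3; p/q = (3·9 + 8)/(3·1 + 1) = 35/4; p² − 77·q² = 1225 − 1232 = -7.
  k = 3: m = 7, d = 7, a = ⌊(8 + 7)/7⌋ = 2; p/q = (2·35 + 9)/(2·4 + 1) = 79/9; p² − 77·q² = 6241 − 6237 = 4.
  k = 4: m = 7, d = 4, a = ⌊(8 + 7)/4⌋ = 3; p/q = (3·79 + 35)/(3·9 + 4) = 272/31; p² − 77·q² = 73984 − 73997 = -13.
  k = 5: m = 5, d = 13, a = ⌊(8 + 5)/13⌋ = 1; p/q = (1·272 + 79)/(1·31 + 9) = 351/40; p² − 77·q² = 123201 − 123200 = 1.
  The first convergent with p² − 77·q² = 1 gives the fundamental solution (x₁, y₁) = (351, 40).
Step 2: Apply the recurrence (x_{n+1}, y_{n+1}) = (x₁x_n + 77y₁y_n, x₁y_n + y₁x_n) repeatedly.
  From (x_1, y_1) = (351, 40): x_2 = 351·351 + 77·40·40 = 246401; y_2 = 351·40 + 40·351 = 28080.
Step 3: Verify x_2² - 77·y_2² = 60713452801 - 60713452800 = 1 (should be 1). ✓

(x_1, y_1) = (351, 40); (x_2, y_2) = (246401, 28080).


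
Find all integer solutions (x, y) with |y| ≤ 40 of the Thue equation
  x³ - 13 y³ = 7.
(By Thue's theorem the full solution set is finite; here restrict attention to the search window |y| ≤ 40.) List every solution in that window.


The equation is x³ - 13y³ = 7. For fixed y, x³ = 13·y³ + 7, so a solution requires the RHS to be a perfect cube.
Strategy: iterate y from -40 to 40, compute RHS = 13·y³ + 7, and check whether it is a (positive or negative) perfect cube.
Check small values of y:
  y = 0: RHS = 7 is not a perfect cube.
  y = 1: RHS = 20 is not a perfect cube.
  y = -1: RHS = -6 is not a perfect cube.
  y = 2: RHS = 111 is not a perfect cube.
  y = -2: RHS = -97 is not a perfect cube.
  y = 3: RHS = 358 is not a perfect cube.
  y = -3: RHS = -344 is not a perfect cube.
Continuing the search up to |y| = 40 finds no solutions either.
No (x, y) in the scanned range satisfies the equation.

No integer solutions with |y| ≤ 40.


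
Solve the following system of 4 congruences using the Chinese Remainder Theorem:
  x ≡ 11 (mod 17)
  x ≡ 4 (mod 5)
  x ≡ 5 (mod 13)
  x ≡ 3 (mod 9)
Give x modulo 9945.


Product of moduli M = 17 · 5 · 13 · 9 = 9945.
Merge one congruence at a time:
  Start: x ≡ 11 (mod 17).
  Combine with x ≡ 4 (mod 5); new modulus lcm = 85.
    Write x = 11 + 17·t and substitute into x ≡ 4 (mod 5): 17·t ≡ 4 − 11 = -7 (mod 5).
    Reduce coefficients mod 5: 2·t ≡ 3 (mod 5).
    The inverse of 2 mod 5 is 3 (since 2·3 = 6 = 1·5 + 1), so t ≡ 3·3 = 9 ≡ 4 (mod 5).
    Then x = 11 + 17·4 = 79, valid modulo lcm(17, 5) = 85: x ≡ 79 (mod 85).
  Combine with x ≡ 5 (mod 13); new modulus lcm = 1105.
    Write x = 79 + 85·t and substitute into x ≡ 5 (mod 13): 85·t ≡ 5 − 79 = -74 (mod 13).
    Reduce coefficients mod 13: 7·t ≡ 4 (mod 13).
    The inverse of 7 mod 13 is 2 (since 7·2 = 14 = 1·13 + 1), so t ≡ 2·4 = 8 ≡ 8 (mod 13).
    Then x = 79 + 85·8 = 759, valid modulo lcm(85, 13) = 1105: x ≡ 759 (mod 1105).
  Combine with x ≡ 3 (mod 9); new modulus lcm = 9945.
    Write x = 759 + 1105·t and substitute into x ≡ 3 (mod 9): 1105·t ≡ 3 − 759 = -756 (mod 9).
    Reduce coefficients mod 9: 7·t ≡ 0 (mod 9).
    The inverse of 7 mod 9 is 4 (since 7·4 = 28 = 3·9 + 1), so t ≡ 4·0 = 0 ≡ 0 (mod 9).
    Then x = 759 + 1105·0 = 759, valid modulo lcm(1105, 9) = 9945: x ≡ 759 (mod 9945).
Verify against each original: 759 mod 17 = 11, 759 mod 5 = 4, 759 mod 13 = 5, 759 mod 9 = 3.

x ≡ 759 (mod 9945).


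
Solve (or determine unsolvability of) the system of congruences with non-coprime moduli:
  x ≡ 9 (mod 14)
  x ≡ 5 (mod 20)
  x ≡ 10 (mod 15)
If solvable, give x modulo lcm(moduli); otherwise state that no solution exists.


Moduli 14, 20, 15 are not pairwise coprime, so CRT works modulo lcm(m_i) when all pairwise compatibility conditions hold.
Pairwise compatibility: gcd(m_i, m_j) must divide a_i - a_j for every pair.
Merge one congruence at a time:
  Start: x ≡ 9 (mod 14).
  Combine with x ≡ 5 (mod 20): gcd(14, 20) = 2; 5 - 9 = -4, which IS divisible by 2, so compatible.
    Write x = 9 + 14·t and substitute into x ≡ 5 (mod 20): 14·t ≡ 5 − 9 = -4 (mod 20).
    Divide the congruence (and modulus) by g = 2: 7·t ≡ -2 (mod 10).
    Reduce coefficients mod 10: 7·t ≡ 8 (mod 10).
    The inverse of 7 mod 10 is 3 (since 7·3 = 21 = 2·10 + 1), so t ≡ 3·8 = 24 ≡ 4 (mod 10).
    Then x = 9 + 14·4 = 65, valid modulo lcm(14, 20) = 140: x ≡ 65 (mod 140).
  Combine with x ≡ 10 (mod 15): gcd(140, 15) = 5; 10 - 65 = -55, which IS divisible by 5, so compatible.
    Write x = 65 + 140·t and substitute into x ≡ 10 (mod 15): 140·t ≡ 10 − 65 = -55 (mod 15).
    Divide the congruence (and modulus) by g = 5: 28·t ≡ -11 (mod 3).
    Reduce coefficients mod 3: 1·t ≡ 1 (mod 3).
    So t ≡ 1 (mod 3).
    Then x = 65 + 140·1 = 205, valid modulo lcm(140, 15) = 420: x ≡ 205 (mod 420).
Verify: 205 mod 14 = 9, 205 mod 20 = 5, 205 mod 15 = 10.

x ≡ 205 (mod 420).


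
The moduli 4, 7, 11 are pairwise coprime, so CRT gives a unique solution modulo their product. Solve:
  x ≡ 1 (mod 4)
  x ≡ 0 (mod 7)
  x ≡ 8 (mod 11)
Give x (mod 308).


Moduli 4, 7, 11 are pairwise coprime; by CRT there is a unique solution modulo M = 4 · 7 · 11 = 308.
Solve pairwise, accumulating the modulus:
  Start with x ≡ 1 (mod 4).
  Combine with x ≡ 0 (mod 7): since gcd(4, 7) = 1, we get a unique residue mod 28.
    Write x = 1 + 4·t and substitute into x ≡ 0 (mod 7): 4·t ≡ 0 − 1 = -1 (mod 7).
    Reduce coefficients mod 7: 4·t ≡ 6 (mod 7).
    The inverse of 4 mod 7 is 2 (since 4·2 = 8 = 1·7 + 1), so t ≡ 2·6 = 12 ≡ 5 (mod 7).
    Then x = 1 + 4·5 = 21, valid modulo lcm(4, 7) = 28: x ≡ 21 (mod 28).
  Combine with x ≡ 8 (mod 11): since gcd(28, 11) = 1, we get a unique residue mod 308.
    Write x = 21 + 28·t and substitute into x ≡ 8 (mod 11): 28·t ≡ 8 − 21 = -13 (mod 11).
    Reduce coefficients mod 11: 6·t ≡ 9 (mod 11).
    The inverse of 6 mod 11 is 2 (since 6·2 = 12 = 1·11 + 1), so t ≡ 2·9 = 18 ≡ 7 (mod 11).
    Then x = 21 + 28·7 = 217, valid modulo lcm(28, 11) = 308: x ≡ 217 (mod 308).
Verify: 217 mod 4 = 1 ✓, 217 mod 7 = 0 ✓, 217 mod 11 = 8 ✓.

x ≡ 217 (mod 308).


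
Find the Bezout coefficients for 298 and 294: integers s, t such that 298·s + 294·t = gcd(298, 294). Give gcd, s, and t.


Euclidean algorithm on (298, 294) — divide until remainder is 0:
  298 = 1 · 294 + 4
  294 = 73 · 4 + 2
  4 = 2 · 2 + 0
gcd(298, 294) = 2.
Track Bezout coefficients alongside the remainders: start with r₀ = 298 = a·1 + b·0 (s = 1, t = 0) and r₁ = 294 = a·0 + b·1 (s = 0, t = 1); each new remainder r_{k+1} = r_{k-1} − q_k·r_k inherits s_{k+1} = s_{k-1} − q_k·s_k, t_{k+1} = t_{k-1} − q_k·t_k, so r_k = a·s_k + b·t_k at every step:
  q = 1: r = 4, s = 1 − 1·0 = 1, t = 0 − 1·1 = -1  (check: 298·1 + 294·(-1) = 4)
  q = 73: r = 2, s = 0 − 73·1 = -73, t = 1 − 73·(-1) = 74  (check: 298·(-73) + 294·74 = 2)
The row with r = 2 (the gcd) gives the Bezout coefficients s = -73, t = 74.
Result: 298 · (-73) + 294 · (74) = 2.

gcd(298, 294) = 2; s = -73, t = 74 (check: 298·(-73) + 294·74 = 2).


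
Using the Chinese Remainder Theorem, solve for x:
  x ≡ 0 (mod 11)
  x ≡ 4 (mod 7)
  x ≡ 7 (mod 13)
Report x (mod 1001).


Moduli 11, 7, 13 are pairwise coprime; by CRT there is a unique solution modulo M = 11 · 7 · 13 = 1001.
Solve pairwise, accumulating the modulus:
  Start with x ≡ 0 (mod 11).
  Combine with x ≡ 4 (mod 7): since gcd(11, 7) = 1, we get a unique residue mod 77.
    Write x = 0 + 11·t and substitute into x ≡ 4 (mod 7): 11·t ≡ 4 − 0 = 4 (mod 7).
    Reduce coefficients mod 7: 4·t ≡ 4 (mod 7).
    The inverse of 4 mod 7 is 2 (since 4·2 = 8 = 1·7 + 1), so t ≡ 2·4 = 8 ≡ 1 (mod 7).
    Then x = 0 + 11·1 = 11, valid modulo lcm(11, 7) = 77: x ≡ 11 (mod 77).
  Combine with x ≡ 7 (mod 13): since gcd(77, 13) = 1, we get a unique residue mod 1001.
    Write x = 11 + 77·t and substitute into x ≡ 7 (mod 13): 77·t ≡ 7 − 11 = -4 (mod 13).
    Reduce coefficients mod 13: 12·t ≡ 9 (mod 13).
    The inverse of 12 mod 13 is 12 (since 12·12 = 144 = 11·13 + 1), so t ≡ 12·9 = 108 ≡ 4 (mod 13).
    Then x = 11 + 77·4 = 319, valid modulo lcm(77, 13) = 1001: x ≡ 319 (mod 1001).
Verify: 319 mod 11 = 0 ✓, 319 mod 7 = 4 ✓, 319 mod 13 = 7 ✓.

x ≡ 319 (mod 1001).


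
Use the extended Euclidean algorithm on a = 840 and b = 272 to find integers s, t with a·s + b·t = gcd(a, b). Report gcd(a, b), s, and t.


Euclidean algorithm on (840, 272) — divide until remainder is 0:
  840 = 3 · 272 + 24
  272 = 11 · 24 + 8
  24 = 3 · 8 + 0
gcd(840, 272) = 8.
Track Bezout coefficients alongside the remainders: start with r₀ = 840 = a·1 + b·0 (s = 1, t = 0) and r₁ = 272 = a·0 + b·1 (s = 0, t = 1); each new remainder r_{k+1} = r_{k-1} − q_k·r_k inherits s_{k+1} = s_{k-1} − q_k·s_k, t_{k+1} = t_{k-1} − q_k·t_k, so r_k = a·s_k + b·t_k at every step:
  q = 3: r = 24, s = 1 − 3·0 = 1, t = 0 − 3·1 = -3  (check: 840·1 + 272·(-3) = 24)
  q = 11: r = 8, s = 0 − 11·1 = -11, t = 1 − 11·(-3) = 34  (check: 840·(-11) + 272·34 = 8)
The row with r = 8 (the gcd) gives the Bezout coefficients s = -11, t = 34.
Result: 840 · (-11) + 272 · (34) = 8.

gcd(840, 272) = 8; s = -11, t = 34 (check: 840·(-11) + 272·34 = 8).


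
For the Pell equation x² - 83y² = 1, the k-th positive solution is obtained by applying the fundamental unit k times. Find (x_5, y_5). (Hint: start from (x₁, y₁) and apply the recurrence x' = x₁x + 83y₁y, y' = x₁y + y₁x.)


Step 1: Find the fundamental solution (x₁, y₁) of x² - 83y² = 1.
  Expand √83 as a continued fraction. a₀ = ⌊√83⌋ = 9; iterate m_{k+1} = d_k·a_k − m_k, d_{k+1} = (83 − m_{k+1}²)/d_k, a_{k+1} = ⌊(a₀ + m_{k+1})/d_{k+1}⌋ (starting m₀ = 0, d₀ = 1), with convergents p_k = a_k·p_{k-1} + p_{k-2}, q_k = a_k·q_{k-1} + q_{k-2} (p₋₁ = 1, q₋₁ = 0):
  k = 0: a₀ = 9; p₀/q₀ = 9/1; p₀² − 83·q₀² = 81 − 83 = -2.
  k = 1: m = 9, d = 2, a = ⌊(9 + 9)/2⌋ = 9; p/q = (9·9 + 1)/(9·1 + 0) = 82/9; p² − 83·q² = 6724 − 6723 = 1.
  The first convergent with p² − 83·q² = 1 gives the fundamental solution (x₁, y₁) = (82, 9).
Step 2: Apply the recurrence (x_{n+1}, y_{n+1}) = (x₁x_n + 83y₁y_n, x₁y_n + y₁x_n) repeatedly.
  From (x_1, y_1) = (82, 9): x_2 = 82·82 + 83·9·9 = 13447; y_2 = 82·9 + 9·82 = 1476.
  From (x_2, y_2) = (13447, 1476): x_3 = 82·13447 + 83·9·1476 = 2205226; y_3 = 82·1476 + 9·13447 = 242055.
  From (x_3, y_3) = (2205226, 242055): x_4 = 82·2205226 + 83·9·242055 = 361643617; y_4 = 82·242055 + 9·2205226 = 39695544.
  From (x_4, y_4) = (361643617, 39695544): x_5 = 82·361643617 + 83·9·39695544 = 59307347962; y_5 = 82·39695544 + 9·361643617 = 6509827161.
Step 3: Verify x_5² - 83·y_5² = 3517361522285745553444 - 3517361522285745553443 = 1 (should be 1). ✓

(x_1, y_1) = (82, 9); (x_5, y_5) = (59307347962, 6509827161).


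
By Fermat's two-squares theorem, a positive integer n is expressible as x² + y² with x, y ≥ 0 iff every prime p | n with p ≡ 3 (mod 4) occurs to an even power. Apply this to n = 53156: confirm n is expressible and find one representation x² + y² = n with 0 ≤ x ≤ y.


Step 1: Factor n = 53156 = 2^2 · 97 · 137.
Step 2: Check the mod-4 condition on each prime factor: 2 = 2 (special); 97 ≡ 1 (mod 4), exponent 1; 137 ≡ 1 (mod 4), exponent 1.
All primes ≡ 3 (mod 4) appear to even exponent (or don't appear), so by the two-squares theorem n IS expressible as a sum of two squares.
Step 3: Build a representation. Group n = k² · m with k = 2 and m = 97 · 137 = 13289 (a product of primes ≡ 1 (mod 4)); a representation of m scales to one of n via (k·x)² + (k·y)² = k²(x² + y²). Each prime p ≡ 1 (mod 4) is itself a sum of two squares; find a² by testing p − a² for a perfect square:
  97: 97 − 1² = 96, 97 − 2² = 93, 97 − 3² = 88, 97 − 4² = 81 = 9² ⇒ 97 = 4² + 9².
  137: 137 − 1² = 136, 137 − 2² = 133, 137 − 3² = 128, 137 − 4² = 121 = 11² ⇒ 137 = 4² + 11².
  Combine using the Brahmagupta–Fibonacci identity (a² + b²)(c² + d²) = (ac − bd)² + (ad + bc)² = (ac + bd)² + (ad − bc)²:
  97 · 137 = 13289: from (4² + 9²)(4² + 11²), take (4·4 − 9·11, 4·11 + 9·4) = (16 − 99, 44 + 36) = (-83, 80); dropping signs (only squares matter) gives (83, 80); check 83² + 80² = 6889 + 6400 = 13289 ✓.
  Scale by k = 2: (2·83, 2·80) = (166, 160).
Step 4: Order so x ≤ y and verify: 160² + 166² = 25600 + 27556 = 53156 = n. ✓

n = 53156 = 160² + 166² (one valid representation with x ≤ y).


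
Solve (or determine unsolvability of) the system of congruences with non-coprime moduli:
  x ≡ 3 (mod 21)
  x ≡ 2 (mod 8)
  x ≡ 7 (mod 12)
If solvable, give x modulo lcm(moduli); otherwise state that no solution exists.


Moduli 21, 8, 12 are not pairwise coprime, so CRT works modulo lcm(m_i) when all pairwise compatibility conditions hold.
Pairwise compatibility: gcd(m_i, m_j) must divide a_i - a_j for every pair.
Merge one congruence at a time:
  Start: x ≡ 3 (mod 21).
  Combine with x ≡ 2 (mod 8): gcd(21, 8) = 1; 2 - 3 = -1, which IS divisible by 1, so compatible.
    Write x = 3 + 21·t and substitute into x ≡ 2 (mod 8): 21·t ≡ 2 − 3 = -1 (mod 8).
    Reduce coefficients mod 8: 5·t ≡ 7 (mod 8).
    The inverse of 5 mod 8 is 5 (since 5·5 = 25 = 3·8 + 1), so t ≡ 5·7 = 35 ≡ 3 (mod 8).
    Then x = 3 + 21·3 = 66, valid modulo lcm(21, 8) = 168: x ≡ 66 (mod 168).
  Combine with x ≡ 7 (mod 12): gcd(168, 12) = 12, and 7 - 66 = -59 is NOT divisible by 12.
    ⇒ system is inconsistent (no integer solution).

No solution (the system is inconsistent).


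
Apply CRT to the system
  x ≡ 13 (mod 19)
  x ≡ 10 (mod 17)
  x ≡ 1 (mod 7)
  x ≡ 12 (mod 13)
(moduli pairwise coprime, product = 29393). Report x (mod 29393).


Product of moduli M = 19 · 17 · 7 · 13 = 29393.
Merge one congruence at a time:
  Start: x ≡ 13 (mod 19).
  Combine with x ≡ 10 (mod 17); new modulus lcm = 323.
    Write x = 13 + 19·t and substitute into x ≡ 10 (mod 17): 19·t ≡ 10 − 13 = -3 (mod 17).
    Reduce coefficients mod 17: 2·t ≡ 14 (mod 17).
    The inverse of 2 mod 17 is 9 (since 2·9 = 18 = 1·17 + 1), so t ≡ 9·14 = 126 ≡ 7 (mod 17).
    Then x = 13 + 19·7 = 146, valid modulo lcm(19, 17) = 323: x ≡ 146 (mod 323).
  Combine with x ≡ 1 (mod 7); new modulus lcm = 2261.
    Write x = 146 + 323·t and substitute into x ≡ 1 (mod 7): 323·t ≡ 1 − 146 = -145 (mod 7).
    Reduce coefficients mod 7: 1·t ≡ 2 (mod 7).
    So t ≡ 2 (mod 7).
    Then x = 146 + 323·2 = 792, valid modulo lcm(323, 7) = 2261: x ≡ 792 (mod 2261).
  Combine with x ≡ 12 (mod 13); new modulus lcm = 29393.
    Write x = 792 + 2261·t and substitute into x ≡ 12 (mod 13): 2261·t ≡ 12 − 792 = -780 (mod 13).
    Reduce coefficients mod 13: 12·t ≡ 0 (mod 13).
    The inverse of 12 mod 13 is 12 (since 12·12 = 144 = 11·13 + 1), so t ≡ 12·0 = 0 ≡ 0 (mod 13).
    Then x = 792 + 2261·0 = 792, valid modulo lcm(2261, 13) = 29393: x ≡ 792 (mod 29393).
Verify against each original: 792 mod 19 = 13, 792 mod 17 = 10, 792 mod 7 = 1, 792 mod 13 = 12.

x ≡ 792 (mod 29393).


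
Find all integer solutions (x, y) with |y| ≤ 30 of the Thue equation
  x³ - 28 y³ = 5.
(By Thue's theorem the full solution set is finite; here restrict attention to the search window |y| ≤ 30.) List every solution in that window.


The equation is x³ - 28y³ = 5. For fixed y, x³ = 28·y³ + 5, so a solution requires the RHS to be a perfect cube.
Strategy: iterate y from -30 to 30, compute RHS = 28·y³ + 5, and check whether it is a (positive or negative) perfect cube.
Check small values of y:
  y = 0: RHS = 5 is not a perfect cube.
  y = 1: RHS = 33 is not a perfect cube.
  y = -1: RHS = -23 is not a perfect cube.
  y = 2: RHS = 229 is not a perfect cube.
  y = -2: RHS = -219 is not a perfect cube.
  y = 3: RHS = 761 is not a perfect cube.
  y = -3: RHS = -751 is not a perfect cube.
Continuing the search up to |y| = 30 finds no solutions either.
No (x, y) in the scanned range satisfies the equation.

No integer solutions with |y| ≤ 30.


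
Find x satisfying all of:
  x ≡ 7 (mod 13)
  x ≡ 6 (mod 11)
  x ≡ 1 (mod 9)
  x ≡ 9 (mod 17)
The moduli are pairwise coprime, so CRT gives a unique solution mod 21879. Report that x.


Product of moduli M = 13 · 11 · 9 · 17 = 21879.
Merge one congruence at a time:
  Start: x ≡ 7 (mod 13).
  Combine with x ≡ 6 (mod 11); new modulus lcm = 143.
    Write x = 7 + 13·t and substitute into x ≡ 6 (mod 11): 13·t ≡ 6 − 7 = -1 (mod 11).
    Reduce coefficients mod 11: 2·t ≡ 10 (mod 11).
    The inverse of 2 mod 11 is 6 (since 2·6 = 12 = 1·11 + 1), so t ≡ 6·10 = 60 ≡ 5 (mod 11).
    Then x = 7 + 13·5 = 72, valid modulo lcm(13, 11) = 143: x ≡ 72 (mod 143).
  Combine with x ≡ 1 (mod 9); new modulus lcm = 1287.
    Write x = 72 + 143·t and substitute into x ≡ 1 (mod 9): 143·t ≡ 1 − 72 = -71 (mod 9).
    Reduce coefficients mod 9: 8·t ≡ 1 (mod 9).
    The inverse of 8 mod 9 is 8 (since 8·8 = 64 = 7·9 + 1), so t ≡ 8·1 = 8 ≡ 8 (mod 9).
    Then x = 72 + 143·8 = 1216, valid modulo lcm(143, 9) = 1287: x ≡ 1216 (mod 1287).
  Combine with x ≡ 9 (mod 17); new modulus lcm = 21879.
    Write x = 1216 + 1287·t and substitute into x ≡ 9 (mod 17): 1287·t ≡ 9 − 1216 = -1207 (mod 17).
    Reduce coefficients mod 17: 12·t ≡ 0 (mod 17).
    The inverse of 12 mod 17 is 10 (since 12·10 = 120 = 7·17 + 1), so t ≡ 10·0 = 0 ≡ 0 (mod 17).
    Then x = 1216 + 1287·0 = 1216, valid modulo lcm(1287, 17) = 21879: x ≡ 1216 (mod 21879).
Verify against each original: 1216 mod 13 = 7, 1216 mod 11 = 6, 1216 mod 9 = 1, 1216 mod 17 = 9.

x ≡ 1216 (mod 21879).


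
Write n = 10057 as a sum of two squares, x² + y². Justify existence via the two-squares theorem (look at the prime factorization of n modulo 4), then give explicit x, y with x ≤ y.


Step 1: Factor n = 10057 = 89 · 113.
Step 2: Check the mod-4 condition on each prime factor: 89 ≡ 1 (mod 4), exponent 1; 113 ≡ 1 (mod 4), exponent 1.
All primes ≡ 3 (mod 4) appear to even exponent (or don't appear), so by the two-squares theorem n IS expressible as a sum of two squares.
Step 3: Build a representation. Here n = 89 · 113 is a product of primes ≡ 1 (mod 4). Each prime p ≡ 1 (mod 4) is itself a sum of two squares; find a² by testing p − a² for a perfect square:
  89: 89 − 1² = 88, 89 − 2² = 85, 89 − 3² = 80, 89 − 4² = 73, 89 − 5² = 64 = 8² ⇒ 89 = 5² + 8².
  113: 113 − 1² = 112, 113 − 2² = 109, 113 − 3² = 104, 113 − 4² = 97, 113 − 5² = 88, 113 − 6² = 77, 113 − 7² = 64 = 8² ⇒ 113 = 7² + 8².
  Combine using the Brahmagupta–Fibonacci identity (a² + b²)(c² + d²) = (ac − bd)² + (ad + bc)² = (ac + bd)² + (ad − bc)²:
  89 · 113 = 10057: from (5² + 8²)(7² + 8²), take (5·7 − 8·8, 5·8 + 8·7) = (35 − 64, 40 + 56) = (-29, 96); dropping signs (only squares matter) gives (29, 96); check 29² + 96² = 841 + 9216 = 10057 ✓.
Step 4: Order so x ≤ y and verify: 29² + 96² = 841 + 9216 = 10057 = n. ✓

n = 10057 = 29² + 96² (one valid representation with x ≤ y).


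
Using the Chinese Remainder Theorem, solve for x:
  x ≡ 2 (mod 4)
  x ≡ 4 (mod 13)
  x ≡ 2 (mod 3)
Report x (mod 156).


Moduli 4, 13, 3 are pairwise coprime; by CRT there is a unique solution modulo M = 4 · 13 · 3 = 156.
Solve pairwise, accumulating the modulus:
  Start with x ≡ 2 (mod 4).
  Combine with x ≡ 4 (mod 13): since gcd(4, 13) = 1, we get a unique residue mod 52.
    Write x = 2 + 4·t and substitute into x ≡ 4 (mod 13): 4·t ≡ 4 − 2 = 2 (mod 13).
    The inverse of 4 mod 13 is 10 (since 4·10 = 40 = 3·13 + 1), so t ≡ 10·2 = 20 ≡ 7 (mod 13).
    Then x = 2 + 4·7 = 30, valid modulo lcm(4, 13) = 52: x ≡ 30 (mod 52).
  Combine with x ≡ 2 (mod 3): since gcd(52, 3) = 1, we get a unique residue mod 156.
    Write x = 30 + 52·t and substitute into x ≡ 2 (mod 3): 52·t ≡ 2 − 30 = -28 (mod 3).
    Reduce coefficients mod 3: 1·t ≡ 2 (mod 3).
    So t ≡ 2 (mod 3).
    Then x = 30 + 52·2 = 134, valid modulo lcm(52, 3) = 156: x ≡ 134 (mod 156).
Verify: 134 mod 4 = 2 ✓, 134 mod 13 = 4 ✓, 134 mod 3 = 2 ✓.

x ≡ 134 (mod 156).


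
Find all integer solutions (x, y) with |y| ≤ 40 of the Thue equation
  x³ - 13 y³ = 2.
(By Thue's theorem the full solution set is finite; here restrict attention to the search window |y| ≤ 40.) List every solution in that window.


The equation is x³ - 13y³ = 2. For fixed y, x³ = 13·y³ + 2, so a solution requires the RHS to be a perfect cube.
Strategy: iterate y from -40 to 40, compute RHS = 13·y³ + 2, and check whether it is a (positive or negative) perfect cube.
Check small values of y:
  y = 0: RHS = 2 is not a perfect cube.
  y = 1: RHS = 15 is not a perfect cube.
  y = -1: RHS = -11 is not a perfect cube.
  y = 2: RHS = 106 is not a perfect cube.
  y = -2: RHS = -102 is not a perfect cube.
  y = 3: RHS = 353 is not a perfect cube.
  y = -3: RHS = -349 is not a perfect cube.
Continuing the search up to |y| = 40 finds no solutions either.
No (x, y) in the scanned range satisfies the equation.

No integer solutions with |y| ≤ 40.


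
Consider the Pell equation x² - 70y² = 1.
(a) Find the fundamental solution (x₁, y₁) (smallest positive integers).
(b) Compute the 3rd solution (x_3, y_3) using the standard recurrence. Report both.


Step 1: Find the fundamental solution (x₁, y₁) of x² - 70y² = 1.
  Expand √70 as a continued fraction. a₀ = ⌊√70⌋ = 8; iterate m_{k+1} = d_k·a_k − m_k, d_{k+1} = (70 − m_{k+1}²)/d_k, a_{k+1} = ⌊(a₀ + m_{k+1})/d_{k+1}⌋ (starting m₀ = 0, d₀ = 1), with convergents p_k = a_k·p_{k-1} + p_{k-2}, q_k = a_k·q_{k-1} + q_{k-2} (p₋₁ = 1, q₋₁ = 0):
  k = 0: a₀ = 8; p₀/q₀ = 8/1; p₀² − 70·q₀² = 64 − 70 = -6.
  k = 1: m = 8, d = 6, a = ⌊(8 + 8)/6⌋ = 2; p/q = (2·8 + 1)/(2·1 + 0) = 17/2; p² − 70·q² = 289 − 280 = 9.
  k = 2: m = 4, d = 9, a = ⌊(8 + 4)/9⌋ = 1; p/q = (1·17 + 8)/(1·2 + 1) = 25/3; p² − 70·q² = 625 − 630 = -5.
  k = 3: m = 5, d = 5, a = ⌊(8 + 5)/5⌋ = 2; p/q = (2·25 + 17)/(2·3 + 2) = 67/8; p² − 70·q² = 4489 − 4480 = 9.
  k = 4: m = 5, d = 9, a = ⌊(8 + 5)/9⌋ = 1; p/q = (1·67 + 25)/(1·8 + 3) = 92/11; p² − 70·q² = 8464 − 8470 = -6.
  k = 5: m = 4, d = 6, a = ⌊(8 + 4)/6⌋ = 2; p/q = (2·92 + 67)/(2·11 + 8) = 251/30; p² − 70·q² = 63001 − 63000 = 1.
  The first convergent with p² − 70·q² = 1 gives the fundamental solution (x₁, y₁) = (251, 30).
Step 2: Apply the recurrence (x_{n+1}, y_{n+1}) = (x₁x_n + 70y₁y_n, x₁y_n + y₁x_n) repeatedly.
  From (x_1, y_1) = (251, 30): x_2 = 251·251 + 70·30·30 = 126001; y_2 = 251·30 + 30·251 = 15060.
  From (x_2, y_2) = (126001, 15060): x_3 = 251·126001 + 70·30·15060 = 63252251; y_3 = 251·15060 + 30·126001 = 7560090.
Step 3: Verify x_3² - 70·y_3² = 4000847256567001 - 4000847256567000 = 1 (should be 1). ✓

(x_1, y_1) = (251, 30); (x_3, y_3) = (63252251, 7560090).


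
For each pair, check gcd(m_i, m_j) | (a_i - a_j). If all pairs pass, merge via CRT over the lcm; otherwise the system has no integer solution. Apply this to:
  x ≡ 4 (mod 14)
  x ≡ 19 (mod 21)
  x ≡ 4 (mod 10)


Moduli 14, 21, 10 are not pairwise coprime, so CRT works modulo lcm(m_i) when all pairwise compatibility conditions hold.
Pairwise compatibility: gcd(m_i, m_j) must divide a_i - a_j for every pair.
Merge one congruence at a time:
  Start: x ≡ 4 (mod 14).
  Combine with x ≡ 19 (mod 21): gcd(14, 21) = 7, and 19 - 4 = 15 is NOT divisible by 7.
    ⇒ system is inconsistent (no integer solution).

No solution (the system is inconsistent).


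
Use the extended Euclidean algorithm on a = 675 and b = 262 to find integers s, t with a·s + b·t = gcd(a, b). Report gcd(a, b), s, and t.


Euclidean algorithm on (675, 262) — divide until remainder is 0:
  675 = 2 · 262 + 151
  262 = 1 · 151 + 111
  151 = 1 · 111 + 40
  111 = 2 · 40 + 31
  40 = 1 · 31 + 9
  31 = 3 · 9 + 4
  9 = 2 · 4 + 1
  4 = 4 · 1 + 0
gcd(675, 262) = 1.
Track Bezout coefficients alongside the remainders: start with r₀ = 675 = a·1 + b·0 (s = 1, t = 0) and r₁ = 262 = a·0 + b·1 (s = 0, t = 1); each new remainder r_{k+1} = r_{k-1} − q_k·r_k inherits s_{k+1} = s_{k-1} − q_k·s_k, t_{k+1} = t_{k-1} − q_k·t_k, so r_k = a·s_k + b·t_k at every step:
  q = 2: r = 151, s = 1 − 2·0 = 1, t = 0 − 2·1 = -2  (check: 675·1 + 262·(-2) = 151)
  q = 1: r = 111, s = 0 − 1·1 = -1, t = 1 − 1·(-2) = 3  (check: 675·(-1) + 262·3 = 111)
  q = 1: r = 40, s = 1 − 1·(-1) = 2, t = -2 − 1·3 = -5  (check: 675·2 + 262·(-5) = 40)
  q = 2: r = 31, s = -1 − 2·2 = -5, t = 3 − 2·(-5) = 13  (check: 675·(-5) + 262·13 = 31)
  q = 1: r = 9, s = 2 − 1·(-5) = 7, t = -5 − 1·13 = -18  (check: 675·7 + 262·(-18) = 9)
  q = 3: r = 4, s = -5 − 3·7 = -26, t = 13 − 3·(-18) = 67  (check: 675·(-26) + 262·67 = 4)
  q = 2: r = 1, s = 7 − 2·(-26) = 59, t = -18 − 2·67 = -152  (check: 675·59 + 262·(-152) = 1)
The row with r = 1 (the gcd) gives the Bezout coefficients s = 59, t = -152.
Result: 675 · (59) + 262 · (-152) = 1.

gcd(675, 262) = 1; s = 59, t = -152 (check: 675·59 + 262·(-152) = 1).


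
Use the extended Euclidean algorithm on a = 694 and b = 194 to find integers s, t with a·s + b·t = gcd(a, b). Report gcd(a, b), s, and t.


Euclidean algorithm on (694, 194) — divide until remainder is 0:
  694 = 3 · 194 + 112
  194 = 1 · 112 + 82
  112 = 1 · 82 + 30
  82 = 2 · 30 + 22
  30 = 1 · 22 + 8
  22 = 2 · 8 + 6
  8 = 1 · 6 + 2
  6 = 3 · 2 + 0
gcd(694, 194) = 2.
Track Bezout coefficients alongside the remainders: start with r₀ = 694 = a·1 + b·0 (s = 1, t = 0) and r₁ = 194 = a·0 + b·1 (s = 0, t = 1); each new remainder r_{k+1} = r_{k-1} − q_k·r_k inherits s_{k+1} = s_{k-1} − q_k·s_k, t_{k+1} = t_{k-1} − q_k·t_k, so r_k = a·s_k + b·t_k at every step:
  q = 3: r = 112, s = 1 − 3·0 = 1, t = 0 − 3·1 = -3  (check: 694·1 + 194·(-3) = 112)
  q = 1: r = 82, s = 0 − 1·1 = -1, t = 1 − 1·(-3) = 4  (check: 694·(-1) + 194·4 = 82)
  q = 1: r = 30, s = 1 − 1·(-1) = 2, t = -3 − 1·4 = -7  (check: 694·2 + 194·(-7) = 30)
  q = 2: r = 22, s = -1 − 2·2 = -5, t = 4 − 2·(-7) = 18  (check: 694·(-5) + 194·18 = 22)
  q = 1: r = 8, s = 2 − 1·(-5) = 7, t = -7 − 1·18 = -25  (check: 694·7 + 194·(-25) = 8)
  q = 2: r = 6, s = -5 − 2·7 = -19, t = 18 − 2·(-25) = 68  (check: 694·(-19) + 194·68 = 6)
  q = 1: r = 2, s = 7 − 1·(-19) = 26, t = -25 − 1·68 = -93  (check: 694·26 + 194·(-93) = 2)
The row with r = 2 (the gcd) gives the Bezout coefficients s = 26, t = -93.
Result: 694 · (26) + 194 · (-93) = 2.

gcd(694, 194) = 2; s = 26, t = -93 (check: 694·26 + 194·(-93) = 2).


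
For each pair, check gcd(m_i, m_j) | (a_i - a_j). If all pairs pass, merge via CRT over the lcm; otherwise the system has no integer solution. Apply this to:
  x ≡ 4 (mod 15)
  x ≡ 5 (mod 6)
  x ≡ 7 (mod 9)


Moduli 15, 6, 9 are not pairwise coprime, so CRT works modulo lcm(m_i) when all pairwise compatibility conditions hold.
Pairwise compatibility: gcd(m_i, m_j) must divide a_i - a_j for every pair.
Merge one congruence at a time:
  Start: x ≡ 4 (mod 15).
  Combine with x ≡ 5 (mod 6): gcd(15, 6) = 3, and 5 - 4 = 1 is NOT divisible by 3.
    ⇒ system is inconsistent (no integer solution).

No solution (the system is inconsistent).


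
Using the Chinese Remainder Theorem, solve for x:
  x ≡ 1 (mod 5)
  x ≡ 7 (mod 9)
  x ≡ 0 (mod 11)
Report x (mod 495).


Moduli 5, 9, 11 are pairwise coprime; by CRT there is a unique solution modulo M = 5 · 9 · 11 = 495.
Solve pairwise, accumulating the modulus:
  Start with x ≡ 1 (mod 5).
  Combine with x ≡ 7 (mod 9): since gcd(5, 9) = 1, we get a unique residue mod 45.
    Write x = 1 + 5·t and substitute into x ≡ 7 (mod 9): 5·t ≡ 7 − 1 = 6 (mod 9).
    The inverse of 5 mod 9 is 2 (since 5·2 = 10 = 1·9 + 1), so t ≡ 2·6 = 12 ≡ 3 (mod 9).
    Then x = 1 + 5·3 = 16, valid modulo lcm(5, 9) = 45: x ≡ 16 (mod 45).
  Combine with x ≡ 0 (mod 11): since gcd(45, 11) = 1, we get a unique residue mod 495.
    Write x = 16 + 45·t and substitute into x ≡ 0 (mod 11): 45·t ≡ 0 − 16 = -16 (mod 11).
    Reduce coefficients mod 11: 1·t ≡ 6 (mod 11).
    So t ≡ 6 (mod 11).
    Then x = 16 + 45·6 = 286, valid modulo lcm(45, 11) = 495: x ≡ 286 (mod 495).
Verify: 286 mod 5 = 1 ✓, 286 mod 9 = 7 ✓, 286 mod 11 = 0 ✓.

x ≡ 286 (mod 495).


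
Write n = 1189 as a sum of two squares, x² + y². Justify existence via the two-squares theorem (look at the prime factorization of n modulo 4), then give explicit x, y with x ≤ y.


Step 1: Factor n = 1189 = 29 · 41.
Step 2: Check the mod-4 condition on each prime factor: 29 ≡ 1 (mod 4), exponent 1; 41 ≡ 1 (mod 4), exponent 1.
All primes ≡ 3 (mod 4) appear to even exponent (or don't appear), so by the two-squares theorem n IS expressible as a sum of two squares.
Step 3: Build a representation. Here n = 29 · 41 is a product of primes ≡ 1 (mod 4). Each prime p ≡ 1 (mod 4) is itself a sum of two squares; find a² by testing p − a² for a perfect square:
  29: 29 − 1² = 28, 29 − 2² = 25 = 5² ⇒ 29 = 2² + 5².
  41: 41 − 1² = 40, 41 − 2² = 37, 41 − 3² = 32, 41 − 4² = 25 = 5² ⇒ 41 = 4² + 5².
  Combine using the Brahmagupta–Fibonacci identity (a² + b²)(c² + d²) = (ac − bd)² + (ad + bc)² = (ac + bd)² + (ad − bc)²:
  29 · 41 = 1189: from (2² + 5²)(4² + 5²), take (2·4 − 5·5, 2·5 + 5·4) = (8 − 25, 10 + 20) = (-17, 30); dropping signs (only squares matter) gives (17, 30); check 17² + 30² = 289 + 900 = 1189 ✓.
Step 4: Order so x ≤ y and verify: 17² + 30² = 289 + 900 = 1189 = n. ✓

n = 1189 = 17² + 30² (one valid representation with x ≤ y).


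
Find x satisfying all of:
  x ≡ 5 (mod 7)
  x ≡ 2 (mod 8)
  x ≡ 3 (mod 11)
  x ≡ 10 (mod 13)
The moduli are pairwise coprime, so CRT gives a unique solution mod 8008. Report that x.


Product of moduli M = 7 · 8 · 11 · 13 = 8008.
Merge one congruence at a time:
  Start: x ≡ 5 (mod 7).
  Combine with x ≡ 2 (mod 8); new modulus lcm = 56.
    Write x = 5 + 7·t and substitute into x ≡ 2 (mod 8): 7·t ≡ 2 − 5 = -3 (mod 8).
    Reduce coefficients mod 8: 7·t ≡ 5 (mod 8).
    The inverse of 7 mod 8 is 7 (since 7·7 = 49 = 6·8 + 1), so t ≡ 7·5 = 35 ≡ 3 (mod 8).
    Then x = 5 + 7·3 = 26, valid modulo lcm(7, 8) = 56: x ≡ 26 (mod 56).
  Combine with x ≡ 3 (mod 11); new modulus lcm = 616.
    Write x = 26 + 56·t and substitute into x ≡ 3 (mod 11): 56·t ≡ 3 − 26 = -23 (mod 11).
    Reduce coefficients mod 11: 1·t ≡ 10 (mod 11).
    So t ≡ 10 (mod 11).
    Then x = 26 + 56·10 = 586, valid modulo lcm(56, 11) = 616: x ≡ 586 (mod 616).
  Combine with x ≡ 10 (mod 13); new modulus lcm = 8008.
    Write x = 586 + 616·t and substitute into x ≡ 10 (mod 13): 616·t ≡ 10 − 586 = -576 (mod 13).
    Reduce coefficients mod 13: 5·t ≡ 9 (mod 13).
    The inverse of 5 mod 13 is 8 (since 5·8 = 40 = 3·13 + 1), so t ≡ 8·9 = 72 ≡ 7 (mod 13).
    Then x = 586 + 616·7 = 4898, valid modulo lcm(616, 13) = 8008: x ≡ 4898 (mod 8008).
Verify against each original: 4898 mod 7 = 5, 4898 mod 8 = 2, 4898 mod 11 = 3, 4898 mod 13 = 10.

x ≡ 4898 (mod 8008).


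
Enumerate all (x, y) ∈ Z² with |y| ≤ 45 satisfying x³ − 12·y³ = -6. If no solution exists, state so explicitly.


The equation is x³ - 12y³ = -6. For fixed y, x³ = 12·y³ − 6, so a solution requires the RHS to be a perfect cube.
Strategy: iterate y from -45 to 45, compute RHS = 12·y³ − 6, and check whether it is a (positive or negative) perfect cube.
Check small values of y:
  y = 0: RHS = -6 is not a perfect cube.
  y = 1: RHS = 6 is not a perfect cube.
  y = -1: RHS = -18 is not a perfect cube.
  y = 2: RHS = 90 is not a perfect cube.
  y = -2: RHS = -102 is not a perfect cube.
  y = 3: RHS = 318 is not a perfect cube.
  y = -3: RHS = -330 is not a perfect cube.
Continuing the search up to |y| = 45 finds no solutions either.
No (x, y) in the scanned range satisfies the equation.

No integer solutions with |y| ≤ 45.
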